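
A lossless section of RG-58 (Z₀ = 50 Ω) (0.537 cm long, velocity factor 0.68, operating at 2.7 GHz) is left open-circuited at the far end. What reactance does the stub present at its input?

X_in ≈ -104 Ω (capacitive)

λ = v/f = 0.68·c / 2.7 GHz = 0.0756 m
βl = 2π·l/λ = 2π × 0.0711 = 25.6°
tan(βl) = 0.479
For an open-circuited stub, Z_in = −jZ_0·cot(βl) = −jZ_0/tan(βl)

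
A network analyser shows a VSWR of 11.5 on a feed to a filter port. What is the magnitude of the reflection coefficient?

|Γ| ≈ 0.84

|Γ| = (S − 1)/(S + 1) = (11.5 − 1)/(11.5 + 1) = 10.5/12.5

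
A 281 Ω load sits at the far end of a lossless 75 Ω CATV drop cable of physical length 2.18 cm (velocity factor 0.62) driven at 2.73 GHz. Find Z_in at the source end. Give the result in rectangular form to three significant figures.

Z_in ≈ 24.1 + j32.3 Ω

λ = v/f = 0.62·c / 2.73 GHz = 0.0681 m
βl = 2π·l/λ = 2π × 0.32 = 115°
tan(βl) = tan(115°) = -2.13
Z_in = Z_0·(Z_L + jZ_0·tanβl)/(Z_0 + jZ_L·tanβl)
     = 75·(281 − j159)/(75 − j597)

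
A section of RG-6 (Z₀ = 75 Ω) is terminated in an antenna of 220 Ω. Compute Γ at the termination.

Γ = (Z_L − Z_0)/(Z_L + Z_0) = (220 − 75)/(220 + 75) = 145/295

Γ = 0.492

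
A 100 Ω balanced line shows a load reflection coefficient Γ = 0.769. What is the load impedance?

Z_L ≈ 766 Ω

Z_L = Z_0·(1 + Γ)/(1 − Γ) = 100·(1.77)/(0.231)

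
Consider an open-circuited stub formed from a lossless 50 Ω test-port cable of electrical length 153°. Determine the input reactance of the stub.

tan(βl) = -0.51
For an open-circuited stub, Z_in = −jZ_0·cot(βl) = −jZ_0/tan(βl)

X_in ≈ 98.1 Ω (inductive)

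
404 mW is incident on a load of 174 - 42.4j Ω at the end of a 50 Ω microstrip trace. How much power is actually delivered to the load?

|Γ| = |(124 − j42.4)/(224 − j42.4)| = 0.575
|Γ|² = 0.33
P_refl = |Γ|²·P_inc = 133 mW, P_del = (1 − |Γ|²)·P_inc = 271 mW

P_delivered ≈ 271 mW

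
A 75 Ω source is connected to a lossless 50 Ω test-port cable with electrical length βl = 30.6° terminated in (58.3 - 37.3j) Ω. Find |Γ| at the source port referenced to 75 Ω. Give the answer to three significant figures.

tan(βl) = 0.591
Z_in = Z_0·(Z_L + jZ_0·tanβl)/(Z_0 + jZ_L·tanβl) = 30.8 − j20.1 Ω
Γ_s = (Z_in − Z_s)/(Z_in + Z_s) = (-44.2 − j20.1)/(106 − j20.1), |Γ_s| = 0.451

|Γ| ≈ 0.451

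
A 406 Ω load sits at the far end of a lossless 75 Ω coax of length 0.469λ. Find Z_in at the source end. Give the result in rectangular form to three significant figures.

βl = 2π × 0.469 = 169°
tan(βl) = tan(169°) = -0.197
Z_in = Z_0·(Z_L + jZ_0·tanβl)/(Z_0 + jZ_L·tanβl)
     = 75·(406 − j14.8)/(75 − j80.1)

Z_in ≈ 197 + j196 Ω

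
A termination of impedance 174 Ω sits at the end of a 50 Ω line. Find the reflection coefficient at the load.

Γ = 0.554

Γ = (Z_L − Z_0)/(Z_L + Z_0) = (174 − 50)/(174 + 50) = 124/224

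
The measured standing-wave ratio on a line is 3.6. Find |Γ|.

|Γ| = (S − 1)/(S + 1) = (3.6 − 1)/(3.6 + 1) = 2.6/4.6

|Γ| ≈ 0.565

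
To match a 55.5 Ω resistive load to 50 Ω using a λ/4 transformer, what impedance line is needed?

Z_qwt ≈ 52.7 Ω

Z_qwt = √(Z_0·R_L) = √(50 × 55.5) = √2775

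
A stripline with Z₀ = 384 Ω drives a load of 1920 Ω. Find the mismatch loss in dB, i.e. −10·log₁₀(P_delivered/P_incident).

Γ = (1920 − 384)/(1920 + 384) = 0.667
|Γ|² = 0.444, so P_del/P_inc = 1 − |Γ|² = 0.556
ML = −10·log₁₀(1 − |Γ|²)

mismatch loss ≈ 2.55 dB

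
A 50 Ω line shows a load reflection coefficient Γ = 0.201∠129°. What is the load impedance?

Z_L = Z_0·(1 + Γ)/(1 − Γ) = 50·(0.874 + j0.156)/(1.13 − j0.156)

Z_L ≈ 37.1 + j12.1 Ω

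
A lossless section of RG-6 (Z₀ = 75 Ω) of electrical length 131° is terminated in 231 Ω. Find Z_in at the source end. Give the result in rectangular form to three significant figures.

Z_in ≈ 39.6 + j54 Ω

tan(βl) = tan(131°) = -1.15
Z_in = Z_0·(Z_L + jZ_0·tanβl)/(Z_0 + jZ_L·tanβl)
     = 75·(231 − j86.3)/(75 − j266)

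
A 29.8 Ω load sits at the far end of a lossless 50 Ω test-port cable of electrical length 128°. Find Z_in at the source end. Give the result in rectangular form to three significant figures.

Z_in ≈ 49.7 − j26.1 Ω

tan(βl) = tan(128°) = -1.28
Z_in = Z_0·(Z_L + jZ_0·tanβl)/(Z_0 + jZ_L·tanβl)
     = 50·(29.8 − j64)/(50 − j38.1)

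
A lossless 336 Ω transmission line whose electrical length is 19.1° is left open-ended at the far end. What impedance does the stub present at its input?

Z_in ≈ −j970 Ω

tan(βl) = 0.346
For an open-ended stub, Z_in = −jZ_0·cot(βl) = −jZ_0/tan(βl)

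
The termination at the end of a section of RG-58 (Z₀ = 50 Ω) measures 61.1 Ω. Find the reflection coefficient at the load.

Γ = 0.0999

Γ = (Z_L − Z_0)/(Z_L + Z_0) = (61.1 − 50)/(61.1 + 50) = 11.1/111.1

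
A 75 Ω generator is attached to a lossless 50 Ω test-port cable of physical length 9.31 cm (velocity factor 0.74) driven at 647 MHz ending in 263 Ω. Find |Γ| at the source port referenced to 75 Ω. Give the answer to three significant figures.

|Γ| ≈ 0.773

λ = v/f = 0.74·c / 647 MHz = 0.343 m
βl = 2π·l/λ = 2π × 0.271 = 97.7°
tan(βl) = -7.42
Z_in = Z_0·(Z_L + jZ_0·tanβl)/(Z_0 + jZ_L·tanβl) = 9.67 + j6.49 Ω
Γ_s = (Z_in − Z_s)/(Z_in + Z_s) = (-65.3 + j6.49)/(84.7 + j6.49), |Γ_s| = 0.773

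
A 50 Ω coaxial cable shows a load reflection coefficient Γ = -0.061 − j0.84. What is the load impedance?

Z_L = Z_0·(1 + Γ)/(1 − Γ) = 50·(0.939 − j0.84)/(1.06 + j0.84)

Z_L ≈ 7.94 − j45.9 Ω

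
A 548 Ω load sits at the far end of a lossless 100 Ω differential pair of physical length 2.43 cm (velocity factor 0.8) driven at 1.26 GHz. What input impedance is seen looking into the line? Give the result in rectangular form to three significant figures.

λ = v/f = 0.8·c / 1.26 GHz = 0.19 m
βl = 2π·l/λ = 2π × 0.128 = 45.9°
tan(βl) = tan(45.9°) = 1.03
Z_in = Z_0·(Z_L + jZ_0·tanβl)/(Z_0 + jZ_L·tanβl)
     = 100·(548 + j103)/(100 + j566)

Z_in ≈ 34.3 − j90.8 Ω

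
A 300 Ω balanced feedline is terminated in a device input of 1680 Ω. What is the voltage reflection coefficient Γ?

Γ = 0.697

Γ = (Z_L − Z_0)/(Z_L + Z_0) = (1680 − 300)/(1680 + 300) = 1380/1980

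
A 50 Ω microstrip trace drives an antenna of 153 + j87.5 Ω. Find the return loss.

Γ = (103 + j87.5)/(203 + j87.5), |Γ| = 0.611
RL = −20·log₁₀|Γ| = −20·log₁₀(0.611)

RL ≈ 4.27 dB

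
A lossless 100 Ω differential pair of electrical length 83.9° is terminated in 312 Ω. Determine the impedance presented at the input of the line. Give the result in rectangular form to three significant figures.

tan(βl) = tan(83.9°) = 9.36
Z_in = Z_0·(Z_L + jZ_0·tanβl)/(Z_0 + jZ_L·tanβl)
     = 100·(312 + j936)/(100 + j2920)

Z_in ≈ 32.4 − j9.58 Ω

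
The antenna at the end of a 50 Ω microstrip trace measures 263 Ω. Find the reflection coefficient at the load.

Γ = 0.681

Γ = (Z_L − Z_0)/(Z_L + Z_0) = (263 − 50)/(263 + 50) = 213/313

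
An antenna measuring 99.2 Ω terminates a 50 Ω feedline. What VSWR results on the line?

VSWR ≈ 1.98

Γ = (99.2 − 50)/(99.2 + 50) = 0.33
VSWR = (1 + 0.33)/(1 − 0.33)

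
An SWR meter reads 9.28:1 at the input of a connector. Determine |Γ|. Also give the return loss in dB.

|Γ| ≈ 0.805; return loss ≈ 1.88 dB

|Γ| = (S − 1)/(S + 1) = (9.28 − 1)/(9.28 + 1) = 8.28/10.3
RL = −20·log₁₀|Γ| = −20·log₁₀(0.805)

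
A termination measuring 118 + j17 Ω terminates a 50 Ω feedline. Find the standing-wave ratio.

Γ = (Z_L − Z_0)/(Z_L + Z_0) = (68 + j17)/(168 + j17)
|Γ| = 70.1/169 = 0.415
VSWR = (1 + |Γ|)/(1 − |Γ|) = 1.42/0.585

VSWR ≈ 2.42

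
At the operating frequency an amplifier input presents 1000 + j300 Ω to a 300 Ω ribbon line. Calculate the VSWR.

VSWR ≈ 3.66

Γ = (Z_L − Z_0)/(Z_L + Z_0) = (700 + j300)/(1300 + j300)
|Γ| = 762/1330 = 0.571
VSWR = (1 + |Γ|)/(1 − |Γ|) = 1.57/0.429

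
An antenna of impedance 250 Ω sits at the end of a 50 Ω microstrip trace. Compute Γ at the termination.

Γ = (Z_L − Z_0)/(Z_L + Z_0) = (250 − 50)/(250 + 50) = 200/300

Γ = 0.667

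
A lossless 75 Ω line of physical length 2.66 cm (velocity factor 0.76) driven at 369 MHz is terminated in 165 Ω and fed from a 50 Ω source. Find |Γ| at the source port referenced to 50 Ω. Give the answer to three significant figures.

λ = v/f = 0.76·c / 369 MHz = 0.618 m
βl = 2π·l/λ = 2π × 0.043 = 15.5°
tan(βl) = 0.277
Z_in = Z_0·(Z_L + jZ_0·tanβl)/(Z_0 + jZ_L·tanβl) = 129 − j58.2 Ω
Γ_s = (Z_in − Z_s)/(Z_in + Z_s) = (79.5 − j58.2)/(179 − j58.2), |Γ_s| = 0.522

|Γ| ≈ 0.522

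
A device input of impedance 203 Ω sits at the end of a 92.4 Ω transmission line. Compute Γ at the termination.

Γ = (Z_L − Z_0)/(Z_L + Z_0) = (203 − 92.4)/(203 + 92.4) = 110.6/295.4

Γ = 0.374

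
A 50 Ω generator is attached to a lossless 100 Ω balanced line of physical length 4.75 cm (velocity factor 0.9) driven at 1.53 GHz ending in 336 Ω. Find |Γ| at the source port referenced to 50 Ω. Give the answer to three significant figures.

|Γ| ≈ 0.28

λ = v/f = 0.9·c / 1.53 GHz = 0.176 m
βl = 2π·l/λ = 2π × 0.269 = 96.9°
tan(βl) = -8.26
Z_in = Z_0·(Z_L + jZ_0·tanβl)/(Z_0 + jZ_L·tanβl) = 30.2 + j11 Ω
Γ_s = (Z_in − Z_s)/(Z_in + Z_s) = (-19.8 + j11)/(80.2 + j11), |Γ_s| = 0.28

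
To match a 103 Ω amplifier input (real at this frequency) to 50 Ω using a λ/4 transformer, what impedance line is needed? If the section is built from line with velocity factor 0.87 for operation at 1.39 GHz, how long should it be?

Z_qwt = √(Z_0·R_L) = √(50 × 103) = √5150
λ = 0.87·c/f = 0.188 m, so l = λ/4 = 0.0469 m

Z_qwt ≈ 71.8 Ω; length ≈ 4.69 cm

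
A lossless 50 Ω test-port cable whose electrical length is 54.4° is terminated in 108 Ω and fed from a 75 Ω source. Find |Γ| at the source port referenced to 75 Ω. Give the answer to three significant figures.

|Γ| ≈ 0.459

tan(βl) = 1.4
Z_in = Z_0·(Z_L + jZ_0·tanβl)/(Z_0 + jZ_L·tanβl) = 31.5 − j25.3 Ω
Γ_s = (Z_in − Z_s)/(Z_in + Z_s) = (-43.5 − j25.3)/(107 − j25.3), |Γ_s| = 0.459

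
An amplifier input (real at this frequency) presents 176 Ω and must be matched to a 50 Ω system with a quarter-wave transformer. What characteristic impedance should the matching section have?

Z_qwt ≈ 93.8 Ω

Z_qwt = √(Z_0·R_L) = √(50 × 176) = √8800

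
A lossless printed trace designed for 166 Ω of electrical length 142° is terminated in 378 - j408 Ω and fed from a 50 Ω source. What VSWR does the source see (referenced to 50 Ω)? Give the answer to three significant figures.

tan(βl) = -0.781
Z_in = Z_0·(Z_L + jZ_0·tanβl)/(Z_0 + jZ_L·tanβl) = 152 + j291 Ω
Γ_s = (Z_in − Z_s)/(Z_in + Z_s) = (102 + j291)/(202 + j291), |Γ_s| = 0.871
VSWR = (1 + |Γ_s|)/(1 − |Γ_s|)

VSWR ≈ 14.5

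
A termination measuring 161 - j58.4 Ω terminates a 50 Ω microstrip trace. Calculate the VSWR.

Γ = (Z_L − Z_0)/(Z_L + Z_0) = (111 − j58.4)/(211 − j58.4)
|Γ| = 125/219 = 0.573
VSWR = (1 + |Γ|)/(1 − |Γ|) = 1.57/0.427

VSWR ≈ 3.68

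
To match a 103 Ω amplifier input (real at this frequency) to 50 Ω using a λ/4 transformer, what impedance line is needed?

Z_qwt ≈ 71.8 Ω

Z_qwt = √(Z_0·R_L) = √(50 × 103) = √5150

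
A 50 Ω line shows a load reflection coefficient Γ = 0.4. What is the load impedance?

Z_L = Z_0·(1 + Γ)/(1 − Γ) = 50·(1.4)/(0.6)

Z_L ≈ 117 Ω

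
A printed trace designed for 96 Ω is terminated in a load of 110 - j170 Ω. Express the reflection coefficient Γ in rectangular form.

Γ ≈ 0.446 − j0.458

Γ = (Z_L − Z_0)/(Z_L + Z_0) = (14 − j170)/(206 − j170)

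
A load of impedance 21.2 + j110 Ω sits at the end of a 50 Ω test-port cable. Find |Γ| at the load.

|Γ| ≈ 0.868

Γ = (Z_L − Z_0)/(Z_L + Z_0) = (-28.8 + j110)/(71.2 + j110)
|Γ| = 114/131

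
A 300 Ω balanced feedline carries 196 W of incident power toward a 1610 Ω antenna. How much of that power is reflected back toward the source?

P_reflected ≈ 92.2 W

Γ = (1610 − 300)/(1610 + 300) = 0.686
|Γ|² = 0.47
P_refl = |Γ|²·P_inc = 92.2 W, P_del = (1 − |Γ|²)·P_inc = 104 W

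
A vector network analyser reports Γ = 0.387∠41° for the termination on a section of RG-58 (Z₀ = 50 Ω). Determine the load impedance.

Z_L ≈ 75.2 + j44.9 Ω

Z_L = Z_0·(1 + Γ)/(1 − Γ) = 50·(1.29 + j0.254)/(0.708 − j0.254)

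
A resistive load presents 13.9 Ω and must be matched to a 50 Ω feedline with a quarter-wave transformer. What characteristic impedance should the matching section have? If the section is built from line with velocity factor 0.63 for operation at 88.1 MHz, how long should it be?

Z_qwt = √(Z_0·R_L) = √(50 × 13.9) = √695
λ = 0.63·c/f = 2.15 m, so l = λ/4 = 0.536 m

Z_qwt ≈ 26.4 Ω; length ≈ 53.6 cm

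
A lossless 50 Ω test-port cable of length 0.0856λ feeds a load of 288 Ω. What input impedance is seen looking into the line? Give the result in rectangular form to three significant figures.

βl = 2π × 0.0856 = 30.8°
tan(βl) = tan(30.8°) = 0.596
Z_in = Z_0·(Z_L + jZ_0·tanβl)/(Z_0 + jZ_L·tanβl)
     = 50·(288 + j29.8)/(50 + j172)

Z_in ≈ 30.5 − j74.9 Ω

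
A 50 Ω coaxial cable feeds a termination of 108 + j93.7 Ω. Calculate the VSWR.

Γ = (Z_L − Z_0)/(Z_L + Z_0) = (58 + j93.7)/(158 + j93.7)
|Γ| = 110/184 = 0.6
VSWR = (1 + |Γ|)/(1 − |Γ|) = 1.6/0.4

VSWR ≈ 4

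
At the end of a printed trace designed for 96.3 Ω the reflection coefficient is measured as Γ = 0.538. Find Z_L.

Z_L = Z_0·(1 + Γ)/(1 − Γ) = 96.3·(1.54)/(0.462)

Z_L ≈ 321 Ω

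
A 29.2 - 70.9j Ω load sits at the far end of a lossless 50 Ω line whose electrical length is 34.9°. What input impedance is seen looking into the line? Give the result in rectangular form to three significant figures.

Z_in ≈ 10.5 − j20.3 Ω

tan(βl) = tan(34.9°) = 0.698
Z_in = Z_0·(Z_L + jZ_0·tanβl)/(Z_0 + jZ_L·tanβl)
     = 50·(29.2 − j36)/(99.5 + j20.4)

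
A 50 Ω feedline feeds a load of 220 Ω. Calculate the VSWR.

Γ = (220 − 50)/(220 + 50) = 0.63
VSWR = (1 + 0.63)/(1 − 0.63)

VSWR ≈ 4.4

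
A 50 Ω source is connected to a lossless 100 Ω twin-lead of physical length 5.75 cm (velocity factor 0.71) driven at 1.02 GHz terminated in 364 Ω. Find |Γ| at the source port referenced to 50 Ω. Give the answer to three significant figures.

|Γ| ≈ 0.332

λ = v/f = 0.71·c / 1.02 GHz = 0.209 m
βl = 2π·l/λ = 2π × 0.275 = 99.1°
tan(βl) = -6.22
Z_in = Z_0·(Z_L + jZ_0·tanβl)/(Z_0 + jZ_L·tanβl) = 28.1 + j14.8 Ω
Γ_s = (Z_in − Z_s)/(Z_in + Z_s) = (-21.9 + j14.8)/(78.1 + j14.8), |Γ_s| = 0.332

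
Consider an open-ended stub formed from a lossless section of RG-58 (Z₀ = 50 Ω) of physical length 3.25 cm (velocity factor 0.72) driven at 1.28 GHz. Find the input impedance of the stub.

Z_in ≈ −j18.9 Ω

λ = v/f = 0.72·c / 1.28 GHz = 0.169 m
βl = 2π·l/λ = 2π × 0.193 = 69.3°
tan(βl) = 2.65
For an open-ended stub, Z_in = −jZ_0·cot(βl) = −jZ_0/tan(βl)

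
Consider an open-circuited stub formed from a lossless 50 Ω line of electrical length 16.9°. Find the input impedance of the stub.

tan(βl) = 0.304
For an open-circuited stub, Z_in = −jZ_0·cot(βl) = −jZ_0/tan(βl)

Z_in ≈ −j165 Ω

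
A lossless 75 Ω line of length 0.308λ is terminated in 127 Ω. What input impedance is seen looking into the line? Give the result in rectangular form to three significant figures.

βl = 2π × 0.308 = 111°
tan(βl) = tan(111°) = -2.62
Z_in = Z_0·(Z_L + jZ_0·tanβl)/(Z_0 + jZ_L·tanβl)
     = 75·(127 − j197)/(75 − j333)

Z_in ≈ 48.3 + j17.7 Ω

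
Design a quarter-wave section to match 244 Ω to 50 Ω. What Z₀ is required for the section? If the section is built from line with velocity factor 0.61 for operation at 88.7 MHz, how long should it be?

Z_qwt ≈ 110 Ω; length ≈ 51.6 cm

Z_qwt = √(Z_0·R_L) = √(50 × 244) = √12200
λ = 0.61·c/f = 2.06 m, so l = λ/4 = 0.516 m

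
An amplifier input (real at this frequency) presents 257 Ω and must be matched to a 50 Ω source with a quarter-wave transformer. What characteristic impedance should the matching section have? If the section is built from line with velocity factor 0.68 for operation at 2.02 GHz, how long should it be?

Z_qwt ≈ 113 Ω; length ≈ 2.52 cm

Z_qwt = √(Z_0·R_L) = √(50 × 257) = √12850
λ = 0.68·c/f = 0.101 m, so l = λ/4 = 0.0252 m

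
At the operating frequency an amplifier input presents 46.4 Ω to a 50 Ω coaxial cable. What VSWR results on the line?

Γ = (46.4 − 50)/(46.4 + 50) = -0.0373
VSWR = (1 + 0.0373)/(1 − 0.0373)

VSWR ≈ 1.08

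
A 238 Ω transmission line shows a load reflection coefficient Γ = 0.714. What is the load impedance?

Z_L ≈ 1430 Ω

Z_L = Z_0·(1 + Γ)/(1 − Γ) = 238·(1.71)/(0.286)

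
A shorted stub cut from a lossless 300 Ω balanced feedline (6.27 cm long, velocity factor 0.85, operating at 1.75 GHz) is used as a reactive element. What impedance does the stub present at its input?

λ = v/f = 0.85·c / 1.75 GHz = 0.146 m
βl = 2π·l/λ = 2π × 0.43 = 155°
tan(βl) = -0.468
For a shorted stub, Z_in = jZ_0·tan(βl)

Z_in ≈ −j140 Ω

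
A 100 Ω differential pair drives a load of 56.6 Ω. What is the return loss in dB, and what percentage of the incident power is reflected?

Γ = (56.6 − 100)/(56.6 + 100) = -0.277
RL = −20·log₁₀(0.277) = 11.1 dB
P_refl/P_inc = |Γ|² = 0.0768

RL ≈ 11.1 dB; 7.68% of incident power reflected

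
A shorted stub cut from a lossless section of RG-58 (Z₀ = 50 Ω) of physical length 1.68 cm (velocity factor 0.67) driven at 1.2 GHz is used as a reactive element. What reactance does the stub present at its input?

λ = v/f = 0.67·c / 1.2 GHz = 0.168 m
βl = 2π·l/λ = 2π × 0.1 = 36.1°
tan(βl) = 0.729
For a shorted stub, Z_in = jZ_0·tan(βl)

X_in ≈ 36.5 Ω (inductive)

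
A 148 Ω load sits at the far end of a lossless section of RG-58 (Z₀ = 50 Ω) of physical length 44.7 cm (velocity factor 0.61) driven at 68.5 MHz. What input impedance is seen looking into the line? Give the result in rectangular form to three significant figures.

Z_in ≈ 21.6 − j24.4 Ω

λ = v/f = 0.61·c / 68.5 MHz = 2.67 m
βl = 2π·l/λ = 2π × 0.167 = 60.2°
tan(βl) = tan(60.2°) = 1.75
Z_in = Z_0·(Z_L + jZ_0·tanβl)/(Z_0 + jZ_L·tanβl)
     = 50·(148 + j87.4)/(50 + j259)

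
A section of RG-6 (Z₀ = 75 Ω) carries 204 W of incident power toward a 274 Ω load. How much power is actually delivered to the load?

Γ = (274 − 75)/(274 + 75) = 0.57
|Γ|² = 0.325
P_refl = |Γ|²·P_inc = 66.3 W, P_del = (1 − |Γ|²)·P_inc = 138 W

P_delivered ≈ 138 W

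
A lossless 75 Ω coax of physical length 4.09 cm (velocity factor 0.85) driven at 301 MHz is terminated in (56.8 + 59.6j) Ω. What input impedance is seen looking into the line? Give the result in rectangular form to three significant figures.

λ = v/f = 0.85·c / 301 MHz = 0.847 m
βl = 2π·l/λ = 2π × 0.0483 = 17.4°
tan(βl) = tan(17.4°) = 0.313
Z_in = Z_0·(Z_L + jZ_0·tanβl)/(Z_0 + jZ_L·tanβl)
     = 75·(56.8 + j83.1)/(56.3 + j17.8)

Z_in ≈ 100 + j78.9 Ω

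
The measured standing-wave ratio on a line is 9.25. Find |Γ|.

|Γ| ≈ 0.805

|Γ| = (S − 1)/(S + 1) = (9.25 − 1)/(9.25 + 1) = 8.25/10.2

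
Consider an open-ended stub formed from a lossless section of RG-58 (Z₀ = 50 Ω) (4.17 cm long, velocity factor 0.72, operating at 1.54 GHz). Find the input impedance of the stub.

λ = v/f = 0.72·c / 1.54 GHz = 0.14 m
βl = 2π·l/λ = 2π × 0.297 = 107°
tan(βl) = -3.26
For an open-ended stub, Z_in = −jZ_0·cot(βl) = −jZ_0/tan(βl)

Z_in ≈ +j15.3 Ω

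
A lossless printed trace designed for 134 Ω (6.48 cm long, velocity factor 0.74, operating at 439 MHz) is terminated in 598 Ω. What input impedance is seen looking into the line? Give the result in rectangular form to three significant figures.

λ = v/f = 0.74·c / 439 MHz = 0.506 m
βl = 2π·l/λ = 2π × 0.128 = 46.1°
tan(βl) = tan(46.1°) = 1.04
Z_in = Z_0·(Z_L + jZ_0·tanβl)/(Z_0 + jZ_L·tanβl)
     = 134·(598 + j139)/(134 + j622)

Z_in ≈ 55.2 − j117 Ω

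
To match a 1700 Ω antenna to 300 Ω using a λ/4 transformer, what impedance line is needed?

Z_qwt ≈ 714 Ω

Z_qwt = √(Z_0·R_L) = √(300 × 1700) = √510000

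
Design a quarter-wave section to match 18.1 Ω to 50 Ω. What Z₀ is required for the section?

Z_qwt ≈ 30.1 Ω

Z_qwt = √(Z_0·R_L) = √(50 × 18.1) = √905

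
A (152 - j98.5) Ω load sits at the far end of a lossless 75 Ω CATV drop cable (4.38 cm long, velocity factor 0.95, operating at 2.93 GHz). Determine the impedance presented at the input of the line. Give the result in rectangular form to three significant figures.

Z_in ≈ 221 + j37.9 Ω

λ = v/f = 0.95·c / 2.93 GHz = 0.0973 m
βl = 2π·l/λ = 2π × 0.45 = 162°
tan(βl) = tan(162°) = -0.323
Z_in = Z_0·(Z_L + jZ_0·tanβl)/(Z_0 + jZ_L·tanβl)
     = 75·(152 − j123)/(43.2 − j49.1)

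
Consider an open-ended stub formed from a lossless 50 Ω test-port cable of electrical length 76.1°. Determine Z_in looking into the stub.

tan(βl) = 4.04
For an open-ended stub, Z_in = −jZ_0·cot(βl) = −jZ_0/tan(βl)

Z_in ≈ −j12.4 Ω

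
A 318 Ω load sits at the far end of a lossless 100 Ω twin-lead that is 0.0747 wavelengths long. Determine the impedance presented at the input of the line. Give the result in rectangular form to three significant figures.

βl = 2π × 0.0747 = 26.9°
tan(βl) = tan(26.9°) = 0.507
Z_in = Z_0·(Z_L + jZ_0·tanβl)/(Z_0 + jZ_L·tanβl)
     = 100·(318 + j50.7)/(100 + j161)

Z_in ≈ 111 − j128 Ω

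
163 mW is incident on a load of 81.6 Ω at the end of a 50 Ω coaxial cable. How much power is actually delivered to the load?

Γ = (81.6 − 50)/(81.6 + 50) = 0.24
|Γ|² = 0.0577
P_refl = |Γ|²·P_inc = 9.4 mW, P_del = (1 − |Γ|²)·P_inc = 154 mW

P_delivered ≈ 154 mW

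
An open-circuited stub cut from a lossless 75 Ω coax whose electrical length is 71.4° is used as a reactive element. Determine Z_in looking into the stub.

tan(βl) = 2.97
For an open-circuited stub, Z_in = −jZ_0·cot(βl) = −jZ_0/tan(βl)

Z_in ≈ −j25.2 Ω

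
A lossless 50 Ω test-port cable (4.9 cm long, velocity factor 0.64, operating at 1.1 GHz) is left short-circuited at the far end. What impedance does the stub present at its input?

λ = v/f = 0.64·c / 1.1 GHz = 0.175 m
βl = 2π·l/λ = 2π × 0.281 = 101°
tan(βl) = -5.11
For a short-circuited stub, Z_in = jZ_0·tan(βl)

Z_in ≈ −j256 Ω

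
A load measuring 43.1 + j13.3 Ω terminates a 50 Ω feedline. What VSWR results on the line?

Γ = (Z_L − Z_0)/(Z_L + Z_0) = (-6.9 + j13.3)/(93.1 + j13.3)
|Γ| = 15/94 = 0.159
VSWR = (1 + |Γ|)/(1 − |Γ|) = 1.16/0.841

VSWR ≈ 1.38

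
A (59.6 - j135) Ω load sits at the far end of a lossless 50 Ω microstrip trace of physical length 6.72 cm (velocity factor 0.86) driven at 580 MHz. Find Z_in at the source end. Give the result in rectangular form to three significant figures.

Z_in ≈ 6.89 − j16.1 Ω

λ = v/f = 0.86·c / 580 MHz = 0.445 m
βl = 2π·l/λ = 2π × 0.151 = 54.4°
tan(βl) = tan(54.4°) = 1.4
Z_in = Z_0·(Z_L + jZ_0·tanβl)/(Z_0 + jZ_L·tanβl)
     = 50·(59.6 − j65.2)/(238 + j83.2)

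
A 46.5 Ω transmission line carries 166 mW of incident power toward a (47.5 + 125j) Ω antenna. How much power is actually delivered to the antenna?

|Γ| = |(1 + j125)/(94 + j125)| = 0.799
|Γ|² = 0.639
P_refl = |Γ|²·P_inc = 106 mW, P_del = (1 − |Γ|²)·P_inc = 60 mW

P_delivered ≈ 60 mW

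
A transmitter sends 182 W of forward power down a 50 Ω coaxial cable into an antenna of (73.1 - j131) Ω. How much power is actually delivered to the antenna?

|Γ| = |(23.1 − j131)/(123.1 − j131)| = 0.74
|Γ|² = 0.548
P_refl = |Γ|²·P_inc = 99.7 W, P_del = (1 − |Γ|²)·P_inc = 82.3 W

P_delivered ≈ 82.3 W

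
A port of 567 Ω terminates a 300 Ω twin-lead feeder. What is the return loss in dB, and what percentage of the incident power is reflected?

RL ≈ 10.2 dB; 9.48% of incident power reflected

Γ = (567 − 300)/(567 + 300) = 0.308
RL = −20·log₁₀(0.308) = 10.2 dB
P_refl/P_inc = |Γ|² = 0.0948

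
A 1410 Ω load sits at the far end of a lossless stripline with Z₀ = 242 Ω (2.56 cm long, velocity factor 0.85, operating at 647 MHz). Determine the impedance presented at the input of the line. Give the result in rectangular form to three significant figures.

Z_in ≈ 228 − j469 Ω

λ = v/f = 0.85·c / 647 MHz = 0.394 m
βl = 2π·l/λ = 2π × 0.065 = 23.4°
tan(βl) = tan(23.4°) = 0.432
Z_in = Z_0·(Z_L + jZ_0·tanβl)/(Z_0 + jZ_L·tanβl)
     = 242·(1410 + j105)/(242 + j610)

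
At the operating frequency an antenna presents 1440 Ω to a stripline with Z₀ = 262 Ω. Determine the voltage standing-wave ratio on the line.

Γ = (1440 − 262)/(1440 + 262) = 0.692
VSWR = (1 + 0.692)/(1 − 0.692)

VSWR ≈ 5.5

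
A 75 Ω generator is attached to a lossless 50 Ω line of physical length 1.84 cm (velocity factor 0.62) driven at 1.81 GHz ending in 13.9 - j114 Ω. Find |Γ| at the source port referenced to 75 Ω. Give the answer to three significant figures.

λ = v/f = 0.62·c / 1.81 GHz = 0.103 m
βl = 2π·l/λ = 2π × 0.179 = 64.5°
tan(βl) = 2.09
Z_in = Z_0·(Z_L + jZ_0·tanβl)/(Z_0 + jZ_L·tanβl) = 2.22 − j1.85 Ω
Γ_s = (Z_in − Z_s)/(Z_in + Z_s) = (-72.8 − j1.85)/(77.2 − j1.85), |Γ_s| = 0.942

|Γ| ≈ 0.942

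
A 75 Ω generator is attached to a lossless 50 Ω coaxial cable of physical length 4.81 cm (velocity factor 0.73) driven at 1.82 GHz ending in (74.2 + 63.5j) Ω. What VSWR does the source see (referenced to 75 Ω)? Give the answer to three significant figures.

VSWR ≈ 3.68

λ = v/f = 0.73·c / 1.82 GHz = 0.12 m
βl = 2π·l/λ = 2π × 0.4 = 144°
tan(βl) = -0.729
Z_in = Z_0·(Z_L + jZ_0·tanβl)/(Z_0 + jZ_L·tanβl) = 23.3 + j27.1 Ω
Γ_s = (Z_in − Z_s)/(Z_in + Z_s) = (-51.7 + j27.1)/(98.3 + j27.1), |Γ_s| = 0.573
VSWR = (1 + |Γ_s|)/(1 − |Γ_s|)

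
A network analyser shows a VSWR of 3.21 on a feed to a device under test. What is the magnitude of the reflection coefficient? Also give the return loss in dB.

|Γ| = (S − 1)/(S + 1) = (3.21 − 1)/(3.21 + 1) = 2.21/4.21
RL = −20·log₁₀|Γ| = −20·log₁₀(0.525)

|Γ| ≈ 0.525; return loss ≈ 5.6 dB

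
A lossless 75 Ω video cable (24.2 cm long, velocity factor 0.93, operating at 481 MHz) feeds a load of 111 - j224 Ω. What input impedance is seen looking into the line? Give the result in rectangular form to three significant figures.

λ = v/f = 0.93·c / 481 MHz = 0.58 m
βl = 2π·l/λ = 2π × 0.417 = 150°
tan(βl) = tan(150°) = -0.573
Z_in = Z_0·(Z_L + jZ_0·tanβl)/(Z_0 + jZ_L·tanβl)
     = 75·(111 − j267)/(-53.3 − j63.6)

Z_in ≈ 120 + j232 Ω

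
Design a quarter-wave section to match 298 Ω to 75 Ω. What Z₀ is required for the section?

Z_qwt ≈ 149 Ω

Z_qwt = √(Z_0·R_L) = √(75 × 298) = √22350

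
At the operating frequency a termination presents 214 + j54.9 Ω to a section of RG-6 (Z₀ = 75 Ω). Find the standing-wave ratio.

VSWR ≈ 3.07

Γ = (Z_L − Z_0)/(Z_L + Z_0) = (139 + j54.9)/(289 + j54.9)
|Γ| = 149/294 = 0.508
VSWR = (1 + |Γ|)/(1 − |Γ|) = 1.51/0.492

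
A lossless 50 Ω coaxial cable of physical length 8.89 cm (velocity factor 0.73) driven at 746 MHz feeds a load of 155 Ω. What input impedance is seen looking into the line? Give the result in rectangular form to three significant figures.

Z_in ≈ 17.8 + j15.3 Ω

λ = v/f = 0.73·c / 746 MHz = 0.294 m
βl = 2π·l/λ = 2π × 0.303 = 109°
tan(βl) = tan(109°) = -2.9
Z_in = Z_0·(Z_L + jZ_0·tanβl)/(Z_0 + jZ_L·tanβl)
     = 50·(155 − j145)/(50 − j450)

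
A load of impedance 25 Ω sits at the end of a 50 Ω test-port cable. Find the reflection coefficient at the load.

Γ = (Z_L − Z_0)/(Z_L + Z_0) = (25 − 50)/(25 + 50) = -25/75

Γ = -0.333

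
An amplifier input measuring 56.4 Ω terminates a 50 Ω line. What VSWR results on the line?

VSWR ≈ 1.13

Γ = (56.4 − 50)/(56.4 + 50) = 0.0602
VSWR = (1 + 0.0602)/(1 − 0.0602)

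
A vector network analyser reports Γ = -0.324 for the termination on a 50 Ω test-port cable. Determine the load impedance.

Z_L = Z_0·(1 + Γ)/(1 − Γ) = 50·(0.676)/(1.32)

Z_L ≈ 25.5 Ω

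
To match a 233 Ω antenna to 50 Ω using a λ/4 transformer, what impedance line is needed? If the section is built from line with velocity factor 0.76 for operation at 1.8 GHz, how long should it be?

Z_qwt ≈ 108 Ω; length ≈ 3.17 cm

Z_qwt = √(Z_0·R_L) = √(50 × 233) = √11650
λ = 0.76·c/f = 0.127 m, so l = λ/4 = 0.0317 m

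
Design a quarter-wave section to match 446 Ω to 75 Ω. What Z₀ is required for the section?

Z_qwt ≈ 183 Ω

Z_qwt = √(Z_0·R_L) = √(75 × 446) = √33450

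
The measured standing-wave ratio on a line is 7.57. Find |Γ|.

|Γ| = (S − 1)/(S + 1) = (7.57 − 1)/(7.57 + 1) = 6.57/8.57

|Γ| ≈ 0.767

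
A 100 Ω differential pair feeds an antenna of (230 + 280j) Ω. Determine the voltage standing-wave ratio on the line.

VSWR ≈ 5.98

Γ = (Z_L − Z_0)/(Z_L + Z_0) = (130 + j280)/(330 + j280)
|Γ| = 309/433 = 0.713
VSWR = (1 + |Γ|)/(1 − |Γ|) = 1.71/0.287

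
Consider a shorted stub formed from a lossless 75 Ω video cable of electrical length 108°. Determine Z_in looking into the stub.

tan(βl) = -3.08
For a shorted stub, Z_in = jZ_0·tan(βl)

Z_in ≈ −j231 Ω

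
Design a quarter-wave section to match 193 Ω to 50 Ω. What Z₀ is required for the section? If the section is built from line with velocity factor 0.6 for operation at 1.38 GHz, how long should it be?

Z_qwt = √(Z_0·R_L) = √(50 × 193) = √9650
λ = 0.6·c/f = 0.13 m, so l = λ/4 = 0.0326 m

Z_qwt ≈ 98.2 Ω; length ≈ 3.26 cm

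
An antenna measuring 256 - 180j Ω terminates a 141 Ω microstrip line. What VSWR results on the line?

VSWR ≈ 2.92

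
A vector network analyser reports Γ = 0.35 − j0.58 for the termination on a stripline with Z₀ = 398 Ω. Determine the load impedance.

Z_L = Z_0·(1 + Γ)/(1 − Γ) = 398·(1.35 − j0.58)/(0.65 + j0.58)

Z_L ≈ 284 − j608 Ω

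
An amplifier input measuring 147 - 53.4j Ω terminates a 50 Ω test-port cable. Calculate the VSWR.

VSWR ≈ 3.37

Γ = (Z_L − Z_0)/(Z_L + Z_0) = (97 − j53.4)/(197 − j53.4)
|Γ| = 111/204 = 0.542
VSWR = (1 + |Γ|)/(1 − |Γ|) = 1.54/0.458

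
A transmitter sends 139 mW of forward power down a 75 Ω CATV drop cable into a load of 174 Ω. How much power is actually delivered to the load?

P_delivered ≈ 117 mW

Γ = (174 − 75)/(174 + 75) = 0.398
|Γ|² = 0.158
P_refl = |Γ|²·P_inc = 22 mW, P_del = (1 − |Γ|²)·P_inc = 117 mW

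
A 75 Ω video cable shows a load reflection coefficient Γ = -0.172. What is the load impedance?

Z_L = Z_0·(1 + Γ)/(1 − Γ) = 75·(0.828)/(1.17)

Z_L ≈ 53 Ω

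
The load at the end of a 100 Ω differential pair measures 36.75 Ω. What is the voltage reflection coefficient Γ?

Γ = -0.463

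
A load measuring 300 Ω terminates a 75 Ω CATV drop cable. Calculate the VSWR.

VSWR ≈ 4

Γ = (300 − 75)/(300 + 75) = 0.6
VSWR = (1 + 0.6)/(1 − 0.6)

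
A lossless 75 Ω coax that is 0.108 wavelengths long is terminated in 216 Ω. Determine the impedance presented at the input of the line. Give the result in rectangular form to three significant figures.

βl = 2π × 0.108 = 38.9°
tan(βl) = tan(38.9°) = 0.806
Z_in = Z_0·(Z_L + jZ_0·tanβl)/(Z_0 + jZ_L·tanβl)
     = 75·(216 + j60.5)/(75 + j174)

Z_in ≈ 55.8 − j69 Ω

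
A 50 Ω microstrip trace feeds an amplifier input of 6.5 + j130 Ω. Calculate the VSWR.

Γ = (Z_L − Z_0)/(Z_L + Z_0) = (-43.5 + j130)/(56.5 + j130)
|Γ| = 137/142 = 0.967
VSWR = (1 + |Γ|)/(1 − |Γ|) = 1.97/0.0329

VSWR ≈ 59.8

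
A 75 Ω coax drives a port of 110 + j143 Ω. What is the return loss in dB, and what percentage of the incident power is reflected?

Γ = (35 + j143)/(185 + j143), |Γ| = 0.63
RL = −20·log₁₀(0.63) = 4.02 dB
P_refl/P_inc = |Γ|² = 0.396

RL ≈ 4.02 dB; 39.6% of incident power reflected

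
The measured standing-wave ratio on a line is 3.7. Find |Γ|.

|Γ| = (S − 1)/(S + 1) = (3.7 − 1)/(3.7 + 1) = 2.7/4.7

|Γ| ≈ 0.574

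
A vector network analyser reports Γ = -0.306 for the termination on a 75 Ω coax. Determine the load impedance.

Z_L ≈ 39.9 Ω

Z_L = Z_0·(1 + Γ)/(1 − Γ) = 75·(0.694)/(1.31)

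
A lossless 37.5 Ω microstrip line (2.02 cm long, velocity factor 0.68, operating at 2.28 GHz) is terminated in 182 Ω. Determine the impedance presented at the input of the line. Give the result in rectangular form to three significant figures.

λ = v/f = 0.68·c / 2.28 GHz = 0.0895 m
βl = 2π·l/λ = 2π × 0.226 = 81.3°
tan(βl) = tan(81.3°) = 6.52
Z_in = Z_0·(Z_L + jZ_0·tanβl)/(Z_0 + jZ_L·tanβl)
     = 37.5·(182 + j244)/(37.5 + j1190)

Z_in ≈ 7.9 − j5.51 Ω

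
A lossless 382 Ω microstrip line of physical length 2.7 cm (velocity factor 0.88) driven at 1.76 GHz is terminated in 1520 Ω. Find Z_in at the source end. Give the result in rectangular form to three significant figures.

λ = v/f = 0.88·c / 1.76 GHz = 0.15 m
βl = 2π·l/λ = 2π × 0.18 = 64.8°
tan(βl) = tan(64.8°) = 2.13
Z_in = Z_0·(Z_L + jZ_0·tanβl)/(Z_0 + jZ_L·tanβl)
     = 382·(1520 + j812)/(382 + j3230)

Z_in ≈ 116 − j166 Ω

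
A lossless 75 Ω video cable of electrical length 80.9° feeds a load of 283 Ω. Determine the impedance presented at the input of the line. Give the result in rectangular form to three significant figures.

Z_in ≈ 20.3 − j11.1 Ω

tan(βl) = tan(80.9°) = 6.24
Z_in = Z_0·(Z_L + jZ_0·tanβl)/(Z_0 + jZ_L·tanβl)
     = 75·(283 + j468)/(75 + j1770)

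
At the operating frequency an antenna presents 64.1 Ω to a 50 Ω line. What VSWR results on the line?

VSWR ≈ 1.28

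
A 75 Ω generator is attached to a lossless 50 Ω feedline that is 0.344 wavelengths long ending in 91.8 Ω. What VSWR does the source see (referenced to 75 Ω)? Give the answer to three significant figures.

VSWR ≈ 2.36

βl = 2π × 0.344 = 124°
tan(βl) = -1.49
Z_in = Z_0·(Z_L + jZ_0·tanβl)/(Z_0 + jZ_L·tanβl) = 34.8 + j20.8 Ω
Γ_s = (Z_in − Z_s)/(Z_in + Z_s) = (-40.2 + j20.8)/(110 + j20.8), |Γ_s| = 0.405
VSWR = (1 + |Γ_s|)/(1 − |Γ_s|)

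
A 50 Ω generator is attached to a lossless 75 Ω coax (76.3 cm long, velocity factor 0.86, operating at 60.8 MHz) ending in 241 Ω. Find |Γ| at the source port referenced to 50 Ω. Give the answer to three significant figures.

|Γ| ≈ 0.456

λ = v/f = 0.86·c / 60.8 MHz = 4.24 m
βl = 2π·l/λ = 2π × 0.18 = 64.7°
tan(βl) = 2.12
Z_in = Z_0·(Z_L + jZ_0·tanβl)/(Z_0 + jZ_L·tanβl) = 27.9 − j31.3 Ω
Γ_s = (Z_in − Z_s)/(Z_in + Z_s) = (-22.1 − j31.3)/(77.9 − j31.3), |Γ_s| = 0.456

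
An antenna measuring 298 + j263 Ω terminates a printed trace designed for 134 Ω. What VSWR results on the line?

VSWR ≈ 4.17

Γ = (Z_L − Z_0)/(Z_L + Z_0) = (164 + j263)/(432 + j263)
|Γ| = 310/506 = 0.613
VSWR = (1 + |Γ|)/(1 − |Γ|) = 1.61/0.387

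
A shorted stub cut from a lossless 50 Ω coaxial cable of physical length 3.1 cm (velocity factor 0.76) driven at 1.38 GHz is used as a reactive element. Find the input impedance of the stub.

λ = v/f = 0.76·c / 1.38 GHz = 0.165 m
βl = 2π·l/λ = 2π × 0.188 = 67.5°
tan(βl) = 2.42
For a shorted stub, Z_in = jZ_0·tan(βl)

Z_in ≈ +j121 Ω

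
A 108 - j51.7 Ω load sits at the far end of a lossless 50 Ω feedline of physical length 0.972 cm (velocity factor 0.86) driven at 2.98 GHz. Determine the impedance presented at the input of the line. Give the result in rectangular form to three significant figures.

λ = v/f = 0.86·c / 2.98 GHz = 0.0866 m
βl = 2π·l/λ = 2π × 0.112 = 40.4°
tan(βl) = tan(40.4°) = 0.852
Z_in = Z_0·(Z_L + jZ_0·tanβl)/(Z_0 + jZ_L·tanβl)
     = 50·(108 − j9.12)/(94 + j92)

Z_in ≈ 26.9 − j31.2 Ω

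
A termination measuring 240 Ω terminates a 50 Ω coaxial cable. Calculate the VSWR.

Γ = (240 − 50)/(240 + 50) = 0.655
VSWR = (1 + 0.655)/(1 − 0.655)

VSWR ≈ 4.8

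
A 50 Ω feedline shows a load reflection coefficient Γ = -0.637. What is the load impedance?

Z_L ≈ 11.1 Ω

Z_L = Z_0·(1 + Γ)/(1 − Γ) = 50·(0.363)/(1.64)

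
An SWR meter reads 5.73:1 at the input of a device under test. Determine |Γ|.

|Γ| ≈ 0.703

|Γ| = (S − 1)/(S + 1) = (5.73 − 1)/(5.73 + 1) = 4.73/6.73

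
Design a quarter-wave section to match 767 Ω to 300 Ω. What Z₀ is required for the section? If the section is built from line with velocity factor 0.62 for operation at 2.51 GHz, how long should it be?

Z_qwt ≈ 480 Ω; length ≈ 1.85 cm

Z_qwt = √(Z_0·R_L) = √(300 × 767) = √230100
λ = 0.62·c/f = 0.0741 m, so l = λ/4 = 0.0185 m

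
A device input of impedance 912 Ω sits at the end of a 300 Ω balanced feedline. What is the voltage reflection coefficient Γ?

Γ = 0.505

Γ = (Z_L − Z_0)/(Z_L + Z_0) = (912 − 300)/(912 + 300) = 612/1212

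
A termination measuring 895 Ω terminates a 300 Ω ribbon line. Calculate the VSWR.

Γ = (895 − 300)/(895 + 300) = 0.498
VSWR = (1 + 0.498)/(1 − 0.498)

VSWR ≈ 2.98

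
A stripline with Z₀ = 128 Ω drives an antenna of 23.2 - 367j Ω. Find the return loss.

RL ≈ 0.34 dB

Γ = (-104.8 − j367)/(151.2 − j367), |Γ| = 0.962
RL = −20·log₁₀|Γ| = −20·log₁₀(0.962)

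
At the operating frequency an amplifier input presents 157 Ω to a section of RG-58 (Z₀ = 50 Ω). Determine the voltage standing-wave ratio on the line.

For a purely resistive load, VSWR = R_L/Z_0 or Z_0/R_L (whichever > 1) = 157/50

VSWR ≈ 3.14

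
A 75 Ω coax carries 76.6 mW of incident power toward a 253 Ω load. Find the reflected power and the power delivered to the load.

Γ = (253 − 75)/(253 + 75) = 0.543
|Γ|² = 0.295
P_refl = |Γ|²·P_inc = 22.6 mW, P_del = (1 − |Γ|²)·P_inc = 54 mW

P_reflected ≈ 22.6 mW; P_delivered ≈ 54 mW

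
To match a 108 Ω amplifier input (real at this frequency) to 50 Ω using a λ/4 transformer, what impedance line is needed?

Z_qwt = √(Z_0·R_L) = √(50 × 108) = √5400

Z_qwt ≈ 73.5 Ω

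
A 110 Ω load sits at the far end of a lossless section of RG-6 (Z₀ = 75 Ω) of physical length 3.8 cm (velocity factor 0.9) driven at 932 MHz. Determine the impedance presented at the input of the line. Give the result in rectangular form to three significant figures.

Z_in ≈ 67.9 − j26.6 Ω

λ = v/f = 0.9·c / 932 MHz = 0.29 m
βl = 2π·l/λ = 2π × 0.131 = 47.2°
tan(βl) = tan(47.2°) = 1.08
Z_in = Z_0·(Z_L + jZ_0·tanβl)/(Z_0 + jZ_L·tanβl)
     = 75·(110 + j81.1)/(75 + j119)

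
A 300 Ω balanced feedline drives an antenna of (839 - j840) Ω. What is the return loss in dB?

RL ≈ 3.03 dB

Γ = (539 − j840)/(1139 − j840), |Γ| = 0.705
RL = −20·log₁₀|Γ| = −20·log₁₀(0.705)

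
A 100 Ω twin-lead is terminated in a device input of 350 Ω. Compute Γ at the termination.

Γ = (Z_L − Z_0)/(Z_L + Z_0) = (350 − 100)/(350 + 100) = 250/450

Γ = 0.556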